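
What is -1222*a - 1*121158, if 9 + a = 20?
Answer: -134600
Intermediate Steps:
a = 11 (a = -9 + 20 = 11)
-1222*a - 1*121158 = -1222*11 - 1*121158 = -13442 - 121158 = -134600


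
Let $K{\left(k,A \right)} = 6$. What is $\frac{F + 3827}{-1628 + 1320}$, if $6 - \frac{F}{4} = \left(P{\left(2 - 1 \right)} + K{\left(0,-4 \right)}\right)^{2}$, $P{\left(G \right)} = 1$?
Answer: $- \frac{3655}{308} \approx -11.867$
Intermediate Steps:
$F = -172$ ($F = 24 - 4 \left(1 + 6\right)^{2} = 24 - 4 \cdot 7^{2} = 24 - 196 = -172$)
$\frac{F + 3827}{-1628 + 1320} = \frac{-172 + 3827}{-1628 + 1320} = \frac{3655}{-308} = 3655 \left(- \frac{1}{308}\right) = - \frac{3655}{308}$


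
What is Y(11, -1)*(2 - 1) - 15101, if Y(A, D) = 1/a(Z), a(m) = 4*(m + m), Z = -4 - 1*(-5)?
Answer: -120807/8 ≈ -15101.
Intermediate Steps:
Z = 1 (Z = -4 + 5 = 1)
a(m) = 8*m (a(m) = 4*(2*m) = 8*m)
Y(A, D) = ⅛ (Y(A, D) = 1/(8*1) = 1/8 = ⅛)
Y(11, -1)*(2 - 1) - 15101 = (2 - 1)/8 - 15101 = (⅛)*1 - 15101 = ⅛ - 15101 = -120807/8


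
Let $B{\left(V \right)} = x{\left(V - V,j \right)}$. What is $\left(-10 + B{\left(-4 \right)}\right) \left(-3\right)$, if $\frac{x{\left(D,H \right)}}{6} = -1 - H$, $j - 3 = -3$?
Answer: $48$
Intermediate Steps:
$j = 0$ ($j = 3 - 3 = 0$)
$x{\left(D,H \right)} = -6 - 6 H$ ($x{\left(D,H \right)} = 6 \left(-1 - H\right) = -6 - 6 H$)
$B{\left(V \right)} = -6$ ($B{\left(V \right)} = -6 - 0 = -6 + 0 = -6$)
$\left(-10 + B{\left(-4 \right)}\right) \left(-3\right) = \left(-10 - 6\right) \left(-3\right) = \left(-16\right) \left(-3\right) = 48$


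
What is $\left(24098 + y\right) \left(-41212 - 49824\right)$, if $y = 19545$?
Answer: $-3973084148$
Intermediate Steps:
$\left(24098 + y\right) \left(-41212 - 49824\right) = \left(24098 + 19545\right) \left(-41212 - 49824\right) = 43643 \left(-91036\right) = -3973084148$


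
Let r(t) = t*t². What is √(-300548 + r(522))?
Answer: 10*√1419361 ≈ 11914.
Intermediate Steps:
r(t) = t³
√(-300548 + r(522)) = √(-300548 + 522³) = √(-300548 + 142236648) = √141936100 = 10*√1419361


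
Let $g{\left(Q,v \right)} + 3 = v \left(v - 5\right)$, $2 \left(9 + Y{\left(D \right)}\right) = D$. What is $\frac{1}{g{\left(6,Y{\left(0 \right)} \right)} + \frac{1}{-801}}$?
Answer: $\frac{801}{98522} \approx 0.0081302$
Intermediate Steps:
$Y{\left(D \right)} = -9 + \frac{D}{2}$
$g{\left(Q,v \right)} = -3 + v \left(-5 + v\right)$ ($g{\left(Q,v \right)} = -3 + v \left(v - 5\right) = -3 + v \left(-5 + v\right)$)
$\frac{1}{g{\left(6,Y{\left(0 \right)} \right)} + \frac{1}{-801}} = \frac{1}{\left(-3 + \left(-9 + \frac{1}{2} \cdot 0\right)^{2} - 5 \left(-9 + \frac{1}{2} \cdot 0\right)\right) + \frac{1}{-801}} = \frac{1}{\left(-3 + \left(-9 + 0\right)^{2} - 5 \left(-9 + 0\right)\right) - \frac{1}{801}} = \frac{1}{\left(-3 + \left(-9\right)^{2} - -45\right) - \frac{1}{801}} = \frac{1}{\left(-3 + 81 + 45\right) - \frac{1}{801}} = \frac{1}{123 - \frac{1}{801}} = \frac{1}{\frac{98522}{801}} = \frac{801}{98522}$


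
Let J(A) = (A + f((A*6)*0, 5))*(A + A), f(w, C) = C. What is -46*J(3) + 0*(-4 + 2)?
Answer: -2208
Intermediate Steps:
J(A) = 2*A*(5 + A) (J(A) = (A + 5)*(A + A) = (5 + A)*(2*A) = 2*A*(5 + A))
-46*J(3) + 0*(-4 + 2) = -92*3*(5 + 3) + 0*(-4 + 2) = -92*3*8 + 0*(-2) = -46*48 + 0 = -2208 + 0 = -2208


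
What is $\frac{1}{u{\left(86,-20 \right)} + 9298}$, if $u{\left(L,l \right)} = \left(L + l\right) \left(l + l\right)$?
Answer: $\frac{1}{6658} \approx 0.0001502$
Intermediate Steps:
$u{\left(L,l \right)} = 2 l \left(L + l\right)$ ($u{\left(L,l \right)} = \left(L + l\right) 2 l = 2 l \left(L + l\right)$)
$\frac{1}{u{\left(86,-20 \right)} + 9298} = \frac{1}{2 \left(-20\right) \left(86 - 20\right) + 9298} = \frac{1}{2 \left(-20\right) 66 + 9298} = \frac{1}{-2640 + 9298} = \frac{1}{6658}$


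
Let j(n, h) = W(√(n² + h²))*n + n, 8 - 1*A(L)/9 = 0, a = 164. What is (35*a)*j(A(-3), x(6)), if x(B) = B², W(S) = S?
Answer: 413280 + 14878080*√5 ≈ 3.3682e+7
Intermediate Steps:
A(L) = 72 (A(L) = 72 - 9*0 = 72 + 0 = 72)
j(n, h) = n + n*√(h² + n²) (j(n, h) = √(n² + h²)*n + n = √(h² + n²)*n + n = n*√(h² + n²) + n = n + n*√(h² + n²))
(35*a)*j(A(-3), x(6)) = (35*164)*(72*(1 + √((6²)² + 72²))) = 5740*(72*(1 + √(36² + 5184))) = 5740*(72*(1 + √(1296 + 5184))) = 5740*(72*(1 + √6480)) = 5740*(72*(1 + 36*√5)) = 5740*(72 + 2592*√5) = 413280 + 14878080*√5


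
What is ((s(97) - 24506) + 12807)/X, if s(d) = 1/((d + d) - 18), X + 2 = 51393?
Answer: -121119/532048 ≈ -0.22765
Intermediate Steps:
X = 51391 (X = -2 + 51393 = 51391)
s(d) = 1/(-18 + 2*d) (s(d) = 1/(2*d - 18) = 1/(-18 + 2*d))
((s(97) - 24506) + 12807)/X = ((1/(2*(-9 + 97)) - 24506) + 12807)/51391 = (((½)/88 - 24506) + 12807)*(1/51391) = (((½)*(1/88) - 24506) + 12807)*(1/51391) = ((1/176 - 24506) + 12807)*(1/51391) = (-4313055/176 + 12807)*(1/51391) = -2059023/176*1/51391 = -121119/532048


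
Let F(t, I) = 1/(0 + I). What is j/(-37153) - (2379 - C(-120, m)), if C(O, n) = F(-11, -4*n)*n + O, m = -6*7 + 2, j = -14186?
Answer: -371361797/148612 ≈ -2498.9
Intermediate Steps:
m = -40 (m = -42 + 2 = -40)
F(t, I) = 1/I
C(O, n) = -1/4 + O (C(O, n) = n/((-4*n)) + O = (-1/(4*n))*n + O = -1/4 + O)
j/(-37153) - (2379 - C(-120, m)) = -14186/(-37153) - (2379 - (-1/4 - 120)) = -14186*(-1/37153) - (2379 - 1*(-481/4)) = 14186/37153 - (2379 + 481/4) = 14186/37153 - 1*9997/4 = 14186/37153 - 9997/4 = -371361797/148612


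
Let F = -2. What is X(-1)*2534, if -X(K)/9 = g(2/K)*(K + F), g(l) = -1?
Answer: -68418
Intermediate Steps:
X(K) = -18 + 9*K (X(K) = -(-9)*(K - 2) = -(-9)*(-2 + K) = -9*(2 - K) = -18 + 9*K)
X(-1)*2534 = (-18 + 9*(-1))*2534 = (-18 - 9)*2534 = -27*2534 = -68418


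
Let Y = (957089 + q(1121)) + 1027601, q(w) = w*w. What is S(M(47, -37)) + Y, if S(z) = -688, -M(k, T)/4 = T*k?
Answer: 3240643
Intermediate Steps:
M(k, T) = -4*T*k
q(w) = w²
Y = 3241331 (Y = (957089 + 1121²) + 1027601 = (957089 + 1256641) + 1027601 = 2213730 + 1027601 = 3241331)
S(M(47, -37)) + Y = -688 + 3241331 = 3240643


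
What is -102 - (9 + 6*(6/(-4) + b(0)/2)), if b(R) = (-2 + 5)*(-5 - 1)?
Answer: -48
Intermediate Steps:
b(R) = -18 (b(R) = 3*(-6) = -18)
-102 - (9 + 6*(6/(-4) + b(0)/2)) = -102 - (9 + 6*(6/(-4) - 18/2)) = -102 - (9 + 6*(6*(-¼) - 18*½)) = -102 - (9 + 6*(-3/2 - 9)) = -102 - (9 + 6*(-21/2)) = -102 - (9 - 63) = -102 - 1*(-54) = -102 + 54 = -48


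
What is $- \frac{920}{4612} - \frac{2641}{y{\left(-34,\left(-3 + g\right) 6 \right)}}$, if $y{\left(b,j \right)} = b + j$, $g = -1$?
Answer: $\frac{3031733}{66874} \approx 45.335$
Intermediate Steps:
$- \frac{920}{4612} - \frac{2641}{y{\left(-34,\left(-3 + g\right) 6 \right)}} = - \frac{920}{4612} - \frac{2641}{-34 + \left(-3 - 1\right) 6} = \left(-920\right) \frac{1}{4612} - \frac{2641}{-34 - 24} = - \frac{230}{1153} - \frac{2641}{-34 - 24} = - \frac{230}{1153} - \frac{2641}{-58} = - \frac{230}{1153} - - \frac{2641}{58} = - \frac{230}{1153} + \frac{2641}{58} = \frac{3031733}{66874}$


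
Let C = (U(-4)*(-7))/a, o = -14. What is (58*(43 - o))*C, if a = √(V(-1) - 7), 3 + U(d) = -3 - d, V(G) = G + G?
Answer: -15428*I ≈ -15428.0*I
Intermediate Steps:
V(G) = 2*G
U(d) = -6 - d (U(d) = -3 + (-3 - d) = -6 - d)
a = 3*I (a = √(2*(-1) - 7) = √(-2 - 7) = √(-9) = 3*I ≈ 3.0*I)
C = -14*I/3 (C = ((-6 - 1*(-4))*(-7))/((3*I)) = ((-6 + 4)*(-7))*(-I/3) = (-2*(-7))*(-I/3) = 14*(-I/3) = -14*I/3 ≈ -4.6667*I)
(58*(43 - o))*C = (58*(43 - 1*(-14)))*(-14*I/3) = (58*(43 + 14))*(-14*I/3) = (58*57)*(-14*I/3) = 3306*(-14*I/3) = -15428*I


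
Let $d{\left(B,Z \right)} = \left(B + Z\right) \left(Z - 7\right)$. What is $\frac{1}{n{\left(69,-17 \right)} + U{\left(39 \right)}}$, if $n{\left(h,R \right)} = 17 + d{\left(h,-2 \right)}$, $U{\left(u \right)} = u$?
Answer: $- \frac{1}{547} \approx -0.0018282$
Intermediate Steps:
$d{\left(B,Z \right)} = \left(-7 + Z\right) \left(B + Z\right)$ ($d{\left(B,Z \right)} = \left(B + Z\right) \left(-7 + Z\right) = \left(-7 + Z\right) \left(B + Z\right)$)
$n{\left(h,R \right)} = 35 - 9 h$ ($n{\left(h,R \right)} = 17 - \left(-14 - 4 + 7 h - h \left(-2\right)\right) = 17 + \left(4 - 7 h + 14 - 2 h\right) = 17 - \left(-18 + 9 h\right) = 35 - 9 h$)
$\frac{1}{n{\left(69,-17 \right)} + U{\left(39 \right)}} = \frac{1}{\left(35 - 621\right) + 39} = \frac{1}{-586 + 39} = \frac{1}{-547} = - \frac{1}{547}$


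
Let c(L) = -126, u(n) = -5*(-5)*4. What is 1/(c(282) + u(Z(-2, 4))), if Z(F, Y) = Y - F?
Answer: -1/26 ≈ -0.038462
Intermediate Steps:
u(n) = 100 (u(n) = 25*4 = 100)
1/(c(282) + u(Z(-2, 4))) = 1/(-126 + 100) = 1/(-26) = -1/26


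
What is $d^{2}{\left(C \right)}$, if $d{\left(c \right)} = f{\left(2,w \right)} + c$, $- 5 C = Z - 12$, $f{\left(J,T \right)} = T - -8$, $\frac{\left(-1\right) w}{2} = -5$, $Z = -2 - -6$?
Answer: $\frac{9604}{25} \approx 384.16$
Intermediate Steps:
$Z = 4$ ($Z = -2 + 6 = 4$)
$w = 10$ ($w = \left(-2\right) \left(-5\right) = 10$)
$f{\left(J,T \right)} = 8 + T$ ($f{\left(J,T \right)} = T + 8 = 8 + T$)
$C = \frac{8}{5}$ ($C = - \frac{4 - 12}{5} = \left(- \frac{1}{5}\right) \left(-8\right) = \frac{8}{5} \approx 1.6$)
$d{\left(c \right)} = 18 + c$ ($d{\left(c \right)} = \left(8 + 10\right) + c = 18 + c$)
$d^{2}{\left(C \right)} = \left(18 + \frac{8}{5}\right)^{2} = \left(\frac{98}{5}\right)^{2} = \frac{9604}{25}$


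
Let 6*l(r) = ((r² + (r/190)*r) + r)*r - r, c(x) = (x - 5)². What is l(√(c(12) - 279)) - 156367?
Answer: -469216/3 - 2206*I*√230/57 ≈ -1.5641e+5 - 586.94*I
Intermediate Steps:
c(x) = (-5 + x)²
l(r) = -r/6 + r*(r + 191*r²/190)/6 (l(r) = (((r² + (r/190)*r) + r)*r - r)/6 = (((r² + r²/190) + r)*r - r)/6 = ((191*r²/190 + r)*r - r)/6 = ((r + 191*r²/190)*r - r)/6 = (r*(r + 191*r²/190) - r)/6 = (-r + r*(r + 191*r²/190))/6 = -r/6 + r*(r + 191*r²/190)/6)
l(√(c(12) - 279)) - 156367 = √((-5 + 12)² - 279)*(-190 + 190*√((-5 + 12)² - 279) + 191*(√((-5 + 12)² - 279))²)/1140 - 156367 = √(7² - 279)*(-190 + 190*√(7² - 279) + 191*(√(7² - 279))²)/1140 - 156367 = √(49 - 279)*(-190 + 190*√(49 - 279) + 191*(√(49 - 279))²)/1140 - 156367 = √(-230)*(-190 + 190*√(-230) + 191*(√(-230))²)/1140 - 156367 = (I*√230)*(-190 + 190*(I*√230) + 191*(I*√230)²)/1140 - 156367 = (I*√230)*(-190 + 190*I*√230 + 191*(-230))/1140 - 156367 = (I*√230)*(-190 + 190*I*√230 - 43930)/1140 - 156367 = (I*√230)*(-44120 + 190*I*√230)/1140 - 156367 = I*√230*(-44120 + 190*I*√230)/1140 - 156367 = -156367 + I*√230*(-44120 + 190*I*√230)/1140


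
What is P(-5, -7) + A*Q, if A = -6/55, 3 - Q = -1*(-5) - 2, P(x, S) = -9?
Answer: -9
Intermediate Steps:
Q = 0 (Q = 3 - (-1*(-5) - 2) = 3 - (5 - 2) = 3 - 1*3 = 3 - 3 = 0)
A = -6/55 (A = -6*1/55 = -6/55 ≈ -0.10909)
P(-5, -7) + A*Q = -9 - 6/55*0 = -9 + 0 = -9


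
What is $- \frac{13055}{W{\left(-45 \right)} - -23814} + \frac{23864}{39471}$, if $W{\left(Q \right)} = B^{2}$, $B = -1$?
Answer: $\frac{10605451}{188000373} \approx 0.056412$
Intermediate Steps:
$W{\left(Q \right)} = 1$ ($W{\left(Q \right)} = \left(-1\right)^{2} = 1$)
$- \frac{13055}{W{\left(-45 \right)} - -23814} + \frac{23864}{39471} = - \frac{13055}{1 - -23814} + \frac{23864}{39471} = - \frac{13055}{1 + 23814} + 23864 \cdot \frac{1}{39471} = - \frac{13055}{23815} + \frac{23864}{39471} = \left(-13055\right) \frac{1}{23815} + \frac{23864}{39471} = - \frac{2611}{4763} + \frac{23864}{39471} = \frac{10605451}{188000373}$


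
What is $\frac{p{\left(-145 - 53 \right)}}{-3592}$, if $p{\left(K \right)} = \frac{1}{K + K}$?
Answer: $\frac{1}{1422432} \approx 7.0302 \cdot 10^{-7}$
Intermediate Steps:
$p{\left(K \right)} = \frac{1}{2 K}$
$\frac{p{\left(-145 - 53 \right)}}{-3592} = \frac{\frac{1}{2} \frac{1}{-145 - 53}}{-3592} = \frac{1}{2 \left(-198\right)} \left(- \frac{1}{3592}\right) = \frac{1}{2} \left(- \frac{1}{198}\right) \left(- \frac{1}{3592}\right) = \left(- \frac{1}{396}\right) \left(- \frac{1}{3592}\right) = \frac{1}{1422432}$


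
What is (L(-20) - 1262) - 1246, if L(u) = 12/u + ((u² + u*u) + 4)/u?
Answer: -12744/5 ≈ -2548.8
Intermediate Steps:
L(u) = 12/u + (4 + 2*u²)/u (L(u) = 12/u + ((u² + u²) + 4)/u = 12/u + (2*u² + 4)/u = 12/u + (4 + 2*u²)/u)
(L(-20) - 1262) - 1246 = ((2*(-20) + 16/(-20)) - 1262) - 1246 = ((-40 + 16*(-1/20)) - 1262) - 1246 = ((-40 - ⅘) - 1262) - 1246 = (-204/5 - 1262) - 1246 = -6514/5 - 1246 = -12744/5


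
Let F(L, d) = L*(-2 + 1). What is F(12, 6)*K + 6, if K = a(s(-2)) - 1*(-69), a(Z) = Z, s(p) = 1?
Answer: -834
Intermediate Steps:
F(L, d) = -L (F(L, d) = L*(-1) = -L)
K = 70 (K = 1 - 1*(-69) = 1 + 69 = 70)
F(12, 6)*K + 6 = -1*12*70 + 6 = -12*70 + 6 = -840 + 6 = -834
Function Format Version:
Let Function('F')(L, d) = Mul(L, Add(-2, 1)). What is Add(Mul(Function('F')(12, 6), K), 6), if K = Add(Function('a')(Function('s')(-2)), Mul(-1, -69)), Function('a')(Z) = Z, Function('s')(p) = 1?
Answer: -834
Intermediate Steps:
Function('F')(L, d) = Mul(-1, L) (Function('F')(L, d) = Mul(L, -1) = Mul(-1, L))
K = 70 (K = Add(1, Mul(-1, -69)) = Add(1, 69) = 70)
Add(Mul(Function('F')(12, 6), K), 6) = Add(Mul(Mul(-1, 12), 70), 6) = Add(Mul(-12, 70), 6) = Add(-840, 6) = -834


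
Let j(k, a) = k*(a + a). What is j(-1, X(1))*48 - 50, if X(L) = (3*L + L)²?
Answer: -1586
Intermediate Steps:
X(L) = 16*L² (X(L) = (4*L)² = 16*L²)
j(k, a) = 2*a*k (j(k, a) = k*(2*a) = 2*a*k)
j(-1, X(1))*48 - 50 = (2*(16*1²)*(-1))*48 - 50 = (2*(16*1)*(-1))*48 - 50 = (2*16*(-1))*48 - 50 = -32*48 - 50 = -1536 - 50 = -1586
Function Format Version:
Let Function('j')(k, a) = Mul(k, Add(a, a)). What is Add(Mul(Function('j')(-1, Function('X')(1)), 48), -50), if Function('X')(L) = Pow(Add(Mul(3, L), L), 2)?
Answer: -1586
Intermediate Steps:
Function('X')(L) = Mul(16, Pow(L, 2)) (Function('X')(L) = Pow(Mul(4, L), 2) = Mul(16, Pow(L, 2)))
Function('j')(k, a) = Mul(2, a, k) (Function('j')(k, a) = Mul(k, Mul(2, a)) = Mul(2, a, k))
Add(Mul(Function('j')(-1, Function('X')(1)), 48), -50) = Add(Mul(Mul(2, Mul(16, Pow(1, 2)), -1), 48), -50) = Add(Mul(Mul(2, Mul(16, 1), -1), 48), -50) = Add(Mul(Mul(2, 16, -1), 48), -50) = Add(Mul(-32, 48), -50) = Add(-1536, -50) = -1586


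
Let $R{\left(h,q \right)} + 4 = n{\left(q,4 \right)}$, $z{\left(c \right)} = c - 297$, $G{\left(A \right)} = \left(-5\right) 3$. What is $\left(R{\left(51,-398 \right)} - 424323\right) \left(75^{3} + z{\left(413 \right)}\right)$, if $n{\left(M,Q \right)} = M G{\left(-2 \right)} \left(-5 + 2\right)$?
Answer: $-186620033867$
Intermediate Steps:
$G{\left(A \right)} = -15$
$z{\left(c \right)} = -297 + c$
$n{\left(M,Q \right)} = 45 M$ ($n{\left(M,Q \right)} = M \left(- 15 \left(-5 + 2\right)\right) = M \left(\left(-15\right) \left(-3\right)\right) = M 45 = 45 M$)
$R{\left(h,q \right)} = -4 + 45 q$
$\left(R{\left(51,-398 \right)} - 424323\right) \left(75^{3} + z{\left(413 \right)}\right) = \left(\left(-4 + 45 \left(-398\right)\right) - 424323\right) \left(75^{3} + \left(-297 + 413\right)\right) = \left(\left(-4 - 17910\right) - 424323\right) \left(421875 + 116\right) = \left(-17914 - 424323\right) 421991 = \left(-442237\right) 421991 = -186620033867$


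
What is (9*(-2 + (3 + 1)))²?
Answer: 324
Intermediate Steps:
(9*(-2 + (3 + 1)))² = (9*(-2 + 4))² = (9*2)² = 18² = 324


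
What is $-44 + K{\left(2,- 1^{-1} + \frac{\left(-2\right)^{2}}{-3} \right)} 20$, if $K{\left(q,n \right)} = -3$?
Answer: $-104$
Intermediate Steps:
$-44 + K{\left(2,- 1^{-1} + \frac{\left(-2\right)^{2}}{-3} \right)} 20 = -44 - 60 = -104$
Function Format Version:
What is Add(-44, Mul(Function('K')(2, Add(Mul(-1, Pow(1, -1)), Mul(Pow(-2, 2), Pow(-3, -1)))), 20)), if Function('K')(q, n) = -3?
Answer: -104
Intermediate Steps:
Add(-44, Mul(Function('K')(2, Add(Mul(-1, Pow(1, -1)), Mul(Pow(-2, 2), Pow(-3, -1)))), 20)) = Add(-44, Mul(-3, 20)) = Add(-44, -60) = -104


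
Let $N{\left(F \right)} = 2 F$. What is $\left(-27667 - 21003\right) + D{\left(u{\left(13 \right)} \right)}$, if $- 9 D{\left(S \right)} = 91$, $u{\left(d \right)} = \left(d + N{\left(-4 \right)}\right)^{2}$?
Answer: $- \frac{438121}{9} \approx -48680.0$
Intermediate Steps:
$u{\left(d \right)} = \left(-8 + d\right)^{2}$ ($u{\left(d \right)} = \left(d + 2 \left(-4\right)\right)^{2} = \left(d - 8\right)^{2} = \left(-8 + d\right)^{2}$)
$D{\left(S \right)} = - \frac{91}{9}$ ($D{\left(S \right)} = \left(- \frac{1}{9}\right) 91 = - \frac{91}{9}$)
$\left(-27667 - 21003\right) + D{\left(u{\left(13 \right)} \right)} = \left(-27667 - 21003\right) - \frac{91}{9} = -48670 - \frac{91}{9} = - \frac{438121}{9}$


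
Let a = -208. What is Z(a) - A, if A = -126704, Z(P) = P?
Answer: 126496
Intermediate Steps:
Z(a) - A = -208 - 1*(-126704) = -208 + 126704 = 126496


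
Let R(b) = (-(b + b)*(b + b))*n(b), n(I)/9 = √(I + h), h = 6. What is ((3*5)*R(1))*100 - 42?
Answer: -42 - 54000*√7 ≈ -1.4291e+5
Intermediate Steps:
n(I) = 9*√(6 + I) (n(I) = 9*√(I + 6) = 9*√(6 + I))
R(b) = -36*b²*√(6 + b) (R(b) = (-(b + b)*(b + b))*(9*√(6 + b)) = (-2*b*2*b)*(9*√(6 + b)) = (-4*b²)*(9*√(6 + b)) = -36*b²*√(6 + b))
((3*5)*R(1))*100 - 42 = ((3*5)*(-36*1²*√(6 + 1)))*100 - 42 = (15*(-36*1*√7))*100 - 42 = (15*(-36*√7))*100 - 42 = -540*√7*100 - 42 = -54000*√7 - 42 = -42 - 54000*√7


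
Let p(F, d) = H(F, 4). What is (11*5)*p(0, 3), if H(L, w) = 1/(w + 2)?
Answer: 55/6 ≈ 9.1667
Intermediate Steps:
H(L, w) = 1/(2 + w)
p(F, d) = 1/6 (p(F, d) = 1/(2 + 4) = 1/6)
(11*5)*p(0, 3) = (11*5)*(1/6) = 55*(1/6) = 55/6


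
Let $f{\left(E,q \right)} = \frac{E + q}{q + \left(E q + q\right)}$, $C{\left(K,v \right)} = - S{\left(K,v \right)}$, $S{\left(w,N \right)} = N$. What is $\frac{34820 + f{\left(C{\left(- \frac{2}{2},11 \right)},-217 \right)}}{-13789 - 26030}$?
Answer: $- \frac{22667744}{25922169} \approx -0.87445$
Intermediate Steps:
$C{\left(K,v \right)} = - v$
$f{\left(E,q \right)} = \frac{E + q}{2 q + E q}$ ($f{\left(E,q \right)} = \frac{E + q}{q + \left(q + E q\right)} = \frac{E + q}{2 q + E q}$)
$\frac{34820 + f{\left(C{\left(- \frac{2}{2},11 \right)},-217 \right)}}{-13789 - 26030} = \frac{34820 + \frac{\left(-1\right) 11 - 217}{\left(-217\right) \left(2 - 11\right)}}{-13789 - 26030} = \frac{34820 - \frac{-11 - 217}{217 \left(2 - 11\right)}}{-39819} = \left(34820 - \frac{1}{217} \frac{1}{-9} \left(-228\right)\right) \left(- \frac{1}{39819}\right) = \left(34820 - \left(- \frac{1}{1953}\right) \left(-228\right)\right) \left(- \frac{1}{39819}\right) = \left(34820 - \frac{76}{651}\right) \left(- \frac{1}{39819}\right) = \frac{22667744}{651} \left(- \frac{1}{39819}\right) = - \frac{22667744}{25922169}$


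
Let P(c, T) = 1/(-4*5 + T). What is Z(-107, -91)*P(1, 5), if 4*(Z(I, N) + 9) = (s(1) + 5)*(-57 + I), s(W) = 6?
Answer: 92/3 ≈ 30.667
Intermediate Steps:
P(c, T) = 1/(-20 + T)
Z(I, N) = -663/4 + 11*I/4 (Z(I, N) = -9 + ((6 + 5)*(-57 + I))/4 = -9 + (11*(-57 + I))/4 = -9 + (-627 + 11*I)/4 = -9 + (-627/4 + 11*I/4) = -663/4 + 11*I/4)
Z(-107, -91)*P(1, 5) = (-663/4 + (11/4)*(-107))/(-20 + 5) = (-663/4 - 1177/4)/(-15) = -460*(-1/15) = 92/3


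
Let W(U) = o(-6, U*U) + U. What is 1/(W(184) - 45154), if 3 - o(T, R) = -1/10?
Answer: -10/449669 ≈ -2.2239e-5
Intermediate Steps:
o(T, R) = 31/10 (o(T, R) = 3 - (-1)/10 = 3 - 1*(-⅒) = 3 + ⅒ = 31/10)
W(U) = 31/10 + U
1/(W(184) - 45154) = 1/((31/10 + 184) - 45154) = 1/(1871/10 - 45154) = 1/(-449669/10) = -10/449669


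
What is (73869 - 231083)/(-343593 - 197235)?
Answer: 78607/270414 ≈ 0.29069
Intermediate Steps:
(73869 - 231083)/(-343593 - 197235) = -157214/(-540828) = -157214*(-1/540828) = 78607/270414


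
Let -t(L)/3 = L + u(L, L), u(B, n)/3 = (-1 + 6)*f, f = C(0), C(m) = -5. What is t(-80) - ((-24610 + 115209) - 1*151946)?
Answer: 61812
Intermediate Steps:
f = -5
u(B, n) = -75 (u(B, n) = 3*((-1 + 6)*(-5)) = 3*(5*(-5)) = 3*(-25) = -75)
t(L) = 225 - 3*L (t(L) = -3*(L - 75) = -3*(-75 + L) = 225 - 3*L)
t(-80) - ((-24610 + 115209) - 1*151946) = (225 - 3*(-80)) - ((-24610 + 115209) - 1*151946) = (225 + 240) - (90599 - 151946) = 465 - 1*(-61347) = 465 + 61347 = 61812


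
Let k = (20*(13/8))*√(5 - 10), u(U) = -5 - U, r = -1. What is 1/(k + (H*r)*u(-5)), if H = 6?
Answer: -2*I*√5/325 ≈ -0.01376*I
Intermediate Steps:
k = 65*I*√5/2 (k = (20*(13*(⅛)))*√(-5) = (20*(13/8))*(I*√5) = 65*(I*√5)/2 = 65*I*√5/2 ≈ 72.672*I)
1/(k + (H*r)*u(-5)) = 1/(65*I*√5/2 + (6*(-1))*(-5 - 1*(-5))) = 1/(65*I*√5/2 - 6*(-5 + 5)) = 1/(65*I*√5/2 - 6*0) = 1/(65*I*√5/2 + 0) = 1/(65*I*√5/2) = -2*I*√5/325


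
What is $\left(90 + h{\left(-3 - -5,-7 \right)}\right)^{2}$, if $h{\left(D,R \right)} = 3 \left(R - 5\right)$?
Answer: $2916$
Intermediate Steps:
$h{\left(D,R \right)} = -15 + 3 R$ ($h{\left(D,R \right)} = 3 \left(-5 + R\right) = -15 + 3 R$)
$\left(90 + h{\left(-3 - -5,-7 \right)}\right)^{2} = \left(90 + \left(-15 + 3 \left(-7\right)\right)\right)^{2} = \left(90 - 36\right)^{2} = 54^{2} = 2916$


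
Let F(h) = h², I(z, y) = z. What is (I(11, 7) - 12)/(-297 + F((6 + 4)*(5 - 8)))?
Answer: -1/603 ≈ -0.0016584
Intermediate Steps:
(I(11, 7) - 12)/(-297 + F((6 + 4)*(5 - 8))) = (11 - 12)/(-297 + ((6 + 4)*(5 - 8))²) = -1/(-297 + (10*(-3))²) = -1/(-297 + (-30)²) = -1/(-297 + 900) = -1/603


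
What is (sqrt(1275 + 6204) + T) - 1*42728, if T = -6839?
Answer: -49567 + 3*sqrt(831) ≈ -49481.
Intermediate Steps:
(sqrt(1275 + 6204) + T) - 1*42728 = (sqrt(1275 + 6204) - 6839) - 1*42728 = (sqrt(7479) - 6839) - 42728 = (3*sqrt(831) - 6839) - 42728 = (-6839 + 3*sqrt(831)) - 42728 = -49567 + 3*sqrt(831)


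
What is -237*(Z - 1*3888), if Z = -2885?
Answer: 1605201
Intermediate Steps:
-237*(Z - 1*3888) = -237*(-2885 - 1*3888) = -237*(-2885 - 3888) = -237*(-6773) = 1605201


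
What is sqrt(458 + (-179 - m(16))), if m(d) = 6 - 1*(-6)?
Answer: sqrt(267) ≈ 16.340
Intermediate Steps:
m(d) = 12 (m(d) = 6 + 6 = 12)
sqrt(458 + (-179 - m(16))) = sqrt(458 + (-179 - 1*12)) = sqrt(458 + (-179 - 12)) = sqrt(458 - 191) = sqrt(267)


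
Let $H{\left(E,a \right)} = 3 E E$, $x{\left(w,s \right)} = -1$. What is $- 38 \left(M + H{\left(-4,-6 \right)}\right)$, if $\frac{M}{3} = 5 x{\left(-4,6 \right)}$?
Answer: $-1254$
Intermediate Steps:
$H{\left(E,a \right)} = 3 E^{2}$
$M = -15$ ($M = 3 \cdot 5 \left(-1\right) = 3 \left(-5\right) = -15$)
$- 38 \left(M + H{\left(-4,-6 \right)}\right) = - 38 \left(-15 + 3 \left(-4\right)^{2}\right) = - 38 \left(-15 + 3 \cdot 16\right) = - 38 \left(-15 + 48\right) = \left(-38\right) 33 = -1254$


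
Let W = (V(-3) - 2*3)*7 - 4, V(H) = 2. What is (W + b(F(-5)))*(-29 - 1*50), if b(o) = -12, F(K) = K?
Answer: 3476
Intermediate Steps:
W = -32 (W = (2 - 2*3)*7 - 4 = (2 - 6)*7 - 4 = -4*7 - 4 = -28 - 4 = -32)
(W + b(F(-5)))*(-29 - 1*50) = (-32 - 12)*(-29 - 1*50) = -44*(-29 - 50) = -44*(-79) = 3476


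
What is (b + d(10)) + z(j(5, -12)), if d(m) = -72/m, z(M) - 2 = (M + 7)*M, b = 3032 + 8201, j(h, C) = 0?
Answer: 56139/5 ≈ 11228.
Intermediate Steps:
b = 11233
z(M) = 2 + M*(7 + M) (z(M) = 2 + (M + 7)*M = 2 + (7 + M)*M = 2 + M*(7 + M))
(b + d(10)) + z(j(5, -12)) = (11233 - 72/10) + (2 + 0**2 + 7*0) = (11233 - 72*1/10) + (2 + 0 + 0) = (11233 - 36/5) + 2 = 56129/5 + 2 = 56139/5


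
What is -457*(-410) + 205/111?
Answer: 20798275/111 ≈ 1.8737e+5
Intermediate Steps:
-457*(-410) + 205/111 = 187370 + 205*(1/111) = 187370 + 205/111 = 20798275/111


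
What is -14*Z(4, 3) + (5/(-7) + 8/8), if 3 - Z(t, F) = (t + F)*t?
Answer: 2452/7 ≈ 350.29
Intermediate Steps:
Z(t, F) = 3 - t*(F + t) (Z(t, F) = 3 - (t + F)*t = 3 - (F + t)*t = 3 - t*(F + t))
-14*Z(4, 3) + (5/(-7) + 8/8) = -14*(3 - 1*4² - 1*3*4) + (5/(-7) + 8/8) = -14*(3 - 1*16 - 12) + (5*(-⅐) + 8*(⅛)) = -14*(3 - 16 - 12) + (-5/7 + 1) = -14*(-25) + 2/7 = 350 + 2/7 = 2452/7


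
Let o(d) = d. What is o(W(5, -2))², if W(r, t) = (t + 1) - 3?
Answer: 16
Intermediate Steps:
W(r, t) = -2 + t (W(r, t) = (1 + t) - 3 = -2 + t)
o(W(5, -2))² = (-2 - 2)² = (-4)² = 16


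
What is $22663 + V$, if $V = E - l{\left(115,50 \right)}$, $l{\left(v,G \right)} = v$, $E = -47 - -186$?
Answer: $22687$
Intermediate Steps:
$E = 139$ ($E = -47 + 186 = 139$)
$V = 24$ ($V = 139 - 115 = 24$)
$22663 + V = 22663 + 24 = 22687$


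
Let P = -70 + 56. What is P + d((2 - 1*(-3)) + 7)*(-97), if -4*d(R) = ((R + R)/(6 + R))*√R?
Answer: -14 + 194*√3/3 ≈ 98.006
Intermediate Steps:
d(R) = -R^(3/2)/(2*(6 + R)) (d(R) = -(R + R)/(6 + R)*√R/4 = -(2*R)/(6 + R)*√R/4 = -2*R/(6 + R)*√R/4 = -R^(3/2)/(2*(6 + R)))
P = -14
P + d((2 - 1*(-3)) + 7)*(-97) = -14 - ((2 - 1*(-3)) + 7)^(3/2)/(12 + 2*((2 - 1*(-3)) + 7))*(-97) = -14 - ((2 + 3) + 7)^(3/2)/(12 + 2*((2 + 3) + 7))*(-97) = -14 - (5 + 7)^(3/2)/(12 + 2*(5 + 7))*(-97) = -14 - 12^(3/2)/(12 + 2*12)*(-97) = -14 - 24*√3/(12 + 24)*(-97) = -14 - 1*24*√3/36*(-97) = -14 - 1*24*√3*1/36*(-97) = -14 - 2*√3/3*(-97) = -14 + 194*√3/3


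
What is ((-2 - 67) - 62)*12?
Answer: -1572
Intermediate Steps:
((-2 - 67) - 62)*12 = (-69 - 62)*12 = -131*12 = -1572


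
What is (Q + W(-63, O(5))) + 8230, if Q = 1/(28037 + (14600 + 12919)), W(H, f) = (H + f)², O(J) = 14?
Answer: 590615837/55556 ≈ 10631.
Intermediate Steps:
Q = 1/55556 (Q = 1/(28037 + 27519) = 1/55556 ≈ 1.8000e-5)
(Q + W(-63, O(5))) + 8230 = (1/55556 + (-63 + 14)²) + 8230 = (1/55556 + (-49)²) + 8230 = (1/55556 + 2401) + 8230 = 133389957/55556 + 8230 = 590615837/55556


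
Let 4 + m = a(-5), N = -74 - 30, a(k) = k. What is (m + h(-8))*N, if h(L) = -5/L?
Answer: 871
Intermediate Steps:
N = -104
m = -9 (m = -4 - 5 = -9)
(m + h(-8))*N = (-9 - 5/(-8))*(-104) = (-9 - 5*(-⅛))*(-104) = (-9 + 5/8)*(-104) = -67/8*(-104) = 871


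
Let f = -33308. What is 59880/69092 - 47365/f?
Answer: 1316756405/575329084 ≈ 2.2887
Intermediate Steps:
59880/69092 - 47365/f = 59880/69092 - 47365/(-33308) = 59880*(1/69092) - 47365*(-1/33308) = 14970/17273 + 47365/33308 = 1316756405/575329084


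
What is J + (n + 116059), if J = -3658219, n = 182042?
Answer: -3360118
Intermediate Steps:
J + (n + 116059) = -3658219 + (182042 + 116059) = -3658219 + 298101 = -3360118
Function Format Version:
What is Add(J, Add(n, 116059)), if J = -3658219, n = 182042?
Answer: -3360118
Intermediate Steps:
Add(J, Add(n, 116059)) = Add(-3658219, Add(182042, 116059)) = Add(-3658219, 298101) = -3360118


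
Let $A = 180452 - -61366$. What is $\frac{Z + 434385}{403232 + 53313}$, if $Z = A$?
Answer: $\frac{676203}{456545} \approx 1.4811$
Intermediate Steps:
$A = 241818$ ($A = 180452 + 61366 = 241818$)
$Z = 241818$
$\frac{Z + 434385}{403232 + 53313} = \frac{241818 + 434385}{403232 + 53313} = \frac{676203}{456545}$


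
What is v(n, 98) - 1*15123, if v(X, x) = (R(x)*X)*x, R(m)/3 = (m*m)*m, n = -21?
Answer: -5810934531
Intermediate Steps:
R(m) = 3*m**3 (R(m) = 3*((m*m)*m) = 3*(m**2*m) = 3*m**3)
v(X, x) = 3*X*x**4 (v(X, x) = ((3*x**3)*X)*x = (3*X*x**3)*x = 3*X*x**4)
v(n, 98) - 1*15123 = 3*(-21)*98**4 - 1*15123 = 3*(-21)*92236816 - 15123 = -5810919408 - 15123 = -5810934531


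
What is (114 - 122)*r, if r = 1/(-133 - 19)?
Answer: 1/19 ≈ 0.052632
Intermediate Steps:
r = -1/152 (r = 1/(-152) = -1/152 ≈ -0.0065789)
(114 - 122)*r = (114 - 122)*(-1/152) = -8*(-1/152) = 1/19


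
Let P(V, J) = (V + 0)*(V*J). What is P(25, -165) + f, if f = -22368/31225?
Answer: -3220100493/31225 ≈ -1.0313e+5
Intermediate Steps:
P(V, J) = J*V² (P(V, J) = V*(J*V) = J*V²)
f = -22368/31225 (f = -22368*1/31225 = -22368/31225 ≈ -0.71635)
P(25, -165) + f = -165*25² - 22368/31225 = -165*625 - 22368/31225 = -103125 - 22368/31225 = -3220100493/31225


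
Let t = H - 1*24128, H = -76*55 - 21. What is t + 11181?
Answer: -17148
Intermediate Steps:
H = -4201 (H = -4180 - 21 = -4201)
t = -28329 (t = -4201 - 1*24128 = -4201 - 24128 = -28329)
t + 11181 = -28329 + 11181 = -17148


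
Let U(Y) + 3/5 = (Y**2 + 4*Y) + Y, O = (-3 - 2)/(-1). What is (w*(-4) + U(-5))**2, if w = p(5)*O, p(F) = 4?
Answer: 162409/25 ≈ 6496.4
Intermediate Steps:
O = 5 (O = -5*(-1) = 5)
U(Y) = -3/5 + Y**2 + 5*Y (U(Y) = -3/5 + ((Y**2 + 4*Y) + Y) = -3/5 + (Y**2 + 5*Y) = -3/5 + Y**2 + 5*Y)
w = 20 (w = 4*5 = 20)
(w*(-4) + U(-5))**2 = (20*(-4) + (-3/5 + (-5)**2 + 5*(-5)))**2 = (-80 + (-3/5 + 25 - 25))**2 = (-80 - 3/5)**2 = (-403/5)**2 = 162409/25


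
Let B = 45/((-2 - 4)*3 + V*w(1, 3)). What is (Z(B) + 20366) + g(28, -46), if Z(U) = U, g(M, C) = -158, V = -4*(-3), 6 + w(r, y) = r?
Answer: 525393/26 ≈ 20207.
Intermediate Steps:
w(r, y) = -6 + r
V = 12
B = -15/26 (B = 45/((-2 - 4)*3 + 12*(-6 + 1)) = 45/(-6*3 + 12*(-5)) = 45/(-18 - 60) = 45/(-78) = 45*(-1/78) = -15/26 ≈ -0.57692)
(Z(B) + 20366) + g(28, -46) = (-15/26 + 20366) - 158 = 529501/26 - 158 = 525393/26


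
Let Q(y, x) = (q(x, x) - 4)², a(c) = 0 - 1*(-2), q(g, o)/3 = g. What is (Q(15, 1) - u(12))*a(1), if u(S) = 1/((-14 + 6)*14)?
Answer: 113/56 ≈ 2.0179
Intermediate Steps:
q(g, o) = 3*g
a(c) = 2 (a(c) = 0 + 2 = 2)
u(S) = -1/112 (u(S) = (1/14)/(-8) = -⅛*1/14 = -1/112)
Q(y, x) = (-4 + 3*x)² (Q(y, x) = (3*x - 4)² = (-4 + 3*x)²)
(Q(15, 1) - u(12))*a(1) = ((-4 + 3*1)² - 1*(-1/112))*2 = ((-4 + 3)² + 1/112)*2 = ((-1)² + 1/112)*2 = (1 + 1/112)*2 = (113/112)*2 = 113/56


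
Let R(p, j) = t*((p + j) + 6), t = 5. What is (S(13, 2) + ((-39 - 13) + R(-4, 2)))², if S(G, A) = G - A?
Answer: 441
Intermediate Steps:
R(p, j) = 30 + 5*j + 5*p (R(p, j) = 5*((p + j) + 6) = 5*((j + p) + 6) = 5*(6 + j + p) = 30 + 5*j + 5*p)
(S(13, 2) + ((-39 - 13) + R(-4, 2)))² = ((13 - 1*2) + ((-39 - 13) + (30 + 5*2 + 5*(-4))))² = ((13 - 2) + (-52 + (30 + 10 - 20)))² = (11 + (-52 + 20))² = (11 - 32)² = (-21)² = 441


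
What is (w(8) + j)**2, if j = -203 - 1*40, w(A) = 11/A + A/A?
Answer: 3705625/64 ≈ 57900.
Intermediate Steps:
w(A) = 1 + 11/A (w(A) = 11/A + 1 = 1 + 11/A)
j = -243 (j = -203 - 40 = -243)
(w(8) + j)**2 = ((11 + 8)/8 - 243)**2 = ((1/8)*19 - 243)**2 = (19/8 - 243)**2 = (-1925/8)**2 = 3705625/64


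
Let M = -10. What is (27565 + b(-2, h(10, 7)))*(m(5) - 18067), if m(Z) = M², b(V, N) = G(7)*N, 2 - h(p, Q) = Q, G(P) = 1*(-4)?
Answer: -495619695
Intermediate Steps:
G(P) = -4
h(p, Q) = 2 - Q
b(V, N) = -4*N
m(Z) = 100 (m(Z) = (-10)² = 100)
(27565 + b(-2, h(10, 7)))*(m(5) - 18067) = (27565 - 4*(2 - 1*7))*(100 - 18067) = (27565 - 4*(2 - 7))*(-17967) = (27565 - 4*(-5))*(-17967) = (27565 + 20)*(-17967) = 27585*(-17967) = -495619695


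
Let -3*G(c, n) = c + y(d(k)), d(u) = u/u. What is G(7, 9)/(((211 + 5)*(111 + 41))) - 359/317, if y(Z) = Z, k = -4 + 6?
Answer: -4420325/3902904 ≈ -1.1326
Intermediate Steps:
k = 2
d(u) = 1
G(c, n) = -⅓ - c/3 (G(c, n) = -(c + 1)/3 = -(1 + c)/3 = -⅓ - c/3)
G(7, 9)/(((211 + 5)*(111 + 41))) - 359/317 = (-⅓ - ⅓*7)/(((211 + 5)*(111 + 41))) - 359/317 = (-⅓ - 7/3)/((216*152)) - 359*1/317 = -8/3/32832 - 359/317 = -8/3*1/32832 - 359/317 = -1/12312 - 359/317 = -4420325/3902904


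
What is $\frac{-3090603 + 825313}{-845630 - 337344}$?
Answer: $\frac{1132645}{591487} \approx 1.9149$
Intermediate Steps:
$\frac{-3090603 + 825313}{-845630 - 337344} = - \frac{2265290}{-1182974} = \left(-2265290\right) \left(- \frac{1}{1182974}\right) = \frac{1132645}{591487}$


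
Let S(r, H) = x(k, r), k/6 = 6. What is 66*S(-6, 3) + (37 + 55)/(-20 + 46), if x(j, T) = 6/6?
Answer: 904/13 ≈ 69.538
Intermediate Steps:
k = 36 (k = 6*6 = 36)
x(j, T) = 1 (x(j, T) = 6*(⅙) = 1)
S(r, H) = 1
66*S(-6, 3) + (37 + 55)/(-20 + 46) = 66*1 + (37 + 55)/(-20 + 46) = 66 + 92/26 = 66 + 92*(1/26) = 66 + 46/13 = 904/13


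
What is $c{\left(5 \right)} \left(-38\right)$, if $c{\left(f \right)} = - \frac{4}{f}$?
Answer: $\frac{152}{5} \approx 30.4$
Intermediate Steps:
$c{\left(5 \right)} \left(-38\right) = - \frac{4}{5} \left(-38\right) = \left(-4\right) \frac{1}{5} \left(-38\right) = \left(- \frac{4}{5}\right) \left(-38\right) = \frac{152}{5}$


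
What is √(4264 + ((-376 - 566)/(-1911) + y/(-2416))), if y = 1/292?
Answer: √274618488602652233/8024744 ≈ 65.303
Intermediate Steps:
y = 1/292 ≈ 0.0034247
√(4264 + ((-376 - 566)/(-1911) + y/(-2416))) = √(4264 + ((-376 - 566)/(-1911) + (1/292)/(-2416))) = √(4264 + (-942*(-1/1911) + (1/292)*(-1/2416))) = √(4264 + (314/637 - 1/705472)) = √(4264 + 221517571/449385664) = √(1916401988867/449385664) = √274618488602652233/8024744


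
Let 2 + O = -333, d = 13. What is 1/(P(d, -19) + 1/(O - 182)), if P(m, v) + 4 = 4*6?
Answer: 517/10339 ≈ 0.050005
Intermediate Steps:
O = -335 (O = -2 - 333 = -335)
P(m, v) = 20 (P(m, v) = -4 + 4*6 = -4 + 24 = 20)
1/(P(d, -19) + 1/(O - 182)) = 1/(20 + 1/(-335 - 182)) = 1/(20 + 1/(-517)) = 1/(20 - 1/517) = 1/(10339/517) = 517/10339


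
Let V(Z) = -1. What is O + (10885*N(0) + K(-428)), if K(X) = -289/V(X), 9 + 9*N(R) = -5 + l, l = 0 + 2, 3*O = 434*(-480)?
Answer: -250993/3 ≈ -83664.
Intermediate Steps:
O = -69440 (O = (434*(-480))/3 = (⅓)*(-208320) = -69440)
l = 2
N(R) = -4/3 (N(R) = -1 + (-5 + 2)/9 = -1 + (⅑)*(-3) = -1 - ⅓ = -4/3)
K(X) = 289 (K(X) = -289/(-1) = -289*(-1) = 289)
O + (10885*N(0) + K(-428)) = -69440 + (10885*(-4/3) + 289) = -69440 + (-43540/3 + 289) = -69440 - 42673/3 = -250993/3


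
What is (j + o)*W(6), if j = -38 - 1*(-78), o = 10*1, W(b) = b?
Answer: 300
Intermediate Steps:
o = 10
j = 40 (j = -38 + 78 = 40)
(j + o)*W(6) = (40 + 10)*6 = 50*6 = 300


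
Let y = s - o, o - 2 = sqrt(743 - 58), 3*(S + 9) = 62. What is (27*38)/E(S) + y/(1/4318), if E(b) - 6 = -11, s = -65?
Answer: -1447556/5 - 4318*sqrt(685) ≈ -4.0252e+5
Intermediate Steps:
S = 35/3 (S = -9 + (1/3)*62 = -9 + 62/3 = 35/3 ≈ 11.667)
o = 2 + sqrt(685) (o = 2 + sqrt(743 - 58) = 2 + sqrt(685) ≈ 28.173)
E(b) = -5 (E(b) = 6 - 11 = -5)
y = -67 - sqrt(685) (y = -65 - (2 + sqrt(685)) = -65 + (-2 - sqrt(685)) = -67 - sqrt(685) ≈ -93.172)
(27*38)/E(S) + y/(1/4318) = (27*38)/(-5) + (-67 - sqrt(685))/(1/4318) = 1026*(-1/5) + (-67 - sqrt(685))/(1/4318) = -1026/5 + (-67 - sqrt(685))*4318 = -1026/5 + (-289306 - 4318*sqrt(685)) = -1447556/5 - 4318*sqrt(685)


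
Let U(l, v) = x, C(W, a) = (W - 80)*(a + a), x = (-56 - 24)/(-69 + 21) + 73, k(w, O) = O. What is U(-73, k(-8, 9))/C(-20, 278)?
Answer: -14/10425 ≈ -0.0013429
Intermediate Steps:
x = 224/3 (x = -80/(-48) + 73 = -80*(-1/48) + 73 = 5/3 + 73 = 224/3 ≈ 74.667)
C(W, a) = 2*a*(-80 + W) (C(W, a) = (-80 + W)*(2*a) = 2*a*(-80 + W))
U(l, v) = 224/3
U(-73, k(-8, 9))/C(-20, 278) = 224/(3*((2*278*(-80 - 20)))) = 224/(3*((2*278*(-100)))) = (224/3)/(-55600) = (224/3)*(-1/55600) = -14/10425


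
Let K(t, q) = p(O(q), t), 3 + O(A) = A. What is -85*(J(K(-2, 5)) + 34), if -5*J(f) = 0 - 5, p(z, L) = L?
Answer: -2975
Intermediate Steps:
O(A) = -3 + A
K(t, q) = t
J(f) = 1 (J(f) = -(0 - 5)/5 = -⅕*(-5) = 1)
-85*(J(K(-2, 5)) + 34) = -85*(1 + 34) = -85*35 = -2975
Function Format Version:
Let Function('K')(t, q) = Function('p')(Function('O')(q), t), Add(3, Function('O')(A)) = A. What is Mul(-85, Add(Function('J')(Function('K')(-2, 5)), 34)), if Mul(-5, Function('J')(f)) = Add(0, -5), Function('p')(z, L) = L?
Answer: -2975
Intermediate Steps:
Function('O')(A) = Add(-3, A)
Function('K')(t, q) = t
Function('J')(f) = 1 (Function('J')(f) = Mul(Rational(-1, 5), Add(0, -5)) = Mul(Rational(-1, 5), -5) = 1)
Mul(-85, Add(Function('J')(Function('K')(-2, 5)), 34)) = Mul(-85, Add(1, 34)) = Mul(-85, 35) = -2975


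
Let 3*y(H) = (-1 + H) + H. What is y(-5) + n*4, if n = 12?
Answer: 133/3 ≈ 44.333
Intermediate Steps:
y(H) = -1/3 + 2*H/3 (y(H) = ((-1 + H) + H)/3 = (-1 + 2*H)/3 = -1/3 + 2*H/3)
y(-5) + n*4 = (-1/3 + (2/3)*(-5)) + 12*4 = (-1/3 - 10/3) + 48 = -11/3 + 48 = 133/3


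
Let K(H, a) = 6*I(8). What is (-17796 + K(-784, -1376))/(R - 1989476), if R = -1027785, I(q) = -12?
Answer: 17868/3017261 ≈ 0.0059219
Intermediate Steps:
K(H, a) = -72 (K(H, a) = 6*(-12) = -72)
(-17796 + K(-784, -1376))/(R - 1989476) = (-17796 - 72)/(-1027785 - 1989476) = -17868/(-3017261) = -17868*(-1/3017261) = 17868/3017261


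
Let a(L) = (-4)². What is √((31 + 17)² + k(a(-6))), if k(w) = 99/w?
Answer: 111*√3/4 ≈ 48.064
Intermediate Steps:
a(L) = 16
√((31 + 17)² + k(a(-6))) = √((31 + 17)² + 99/16) = √(48² + 99*(1/16)) = √(2304 + 99/16) = √(36963/16) = 111*√3/4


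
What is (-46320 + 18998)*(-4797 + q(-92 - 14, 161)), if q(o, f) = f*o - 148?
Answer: 601384542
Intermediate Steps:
q(o, f) = -148 + f*o
(-46320 + 18998)*(-4797 + q(-92 - 14, 161)) = (-46320 + 18998)*(-4797 + (-148 + 161*(-92 - 14))) = -27322*(-4797 + (-148 + 161*(-106))) = -27322*(-4797 + (-148 - 17066)) = -27322*(-4797 - 17214) = -27322*(-22011) = 601384542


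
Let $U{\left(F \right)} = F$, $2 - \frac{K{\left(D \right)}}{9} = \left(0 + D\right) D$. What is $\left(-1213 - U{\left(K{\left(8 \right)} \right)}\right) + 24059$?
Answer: $23404$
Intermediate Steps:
$K{\left(D \right)} = 18 - 9 D^{2}$ ($K{\left(D \right)} = 18 - 9 \left(0 + D\right) D = 18 - 9 D D = 18 - 9 D^{2}$)
$\left(-1213 - U{\left(K{\left(8 \right)} \right)}\right) + 24059 = \left(-1213 - \left(18 - 9 \cdot 8^{2}\right)\right) + 24059 = \left(-1213 - \left(18 - 576\right)\right) + 24059 = \left(-1213 - -558\right) + 24059 = \left(-1213 + 558\right) + 24059 = -655 + 24059 = 23404$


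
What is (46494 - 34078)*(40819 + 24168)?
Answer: 806878592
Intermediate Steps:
(46494 - 34078)*(40819 + 24168) = 12416*64987 = 806878592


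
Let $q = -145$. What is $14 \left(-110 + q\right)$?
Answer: $-3570$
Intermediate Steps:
$14 \left(-110 + q\right) = 14 \left(-110 - 145\right) = 14 \left(-255\right) = -3570$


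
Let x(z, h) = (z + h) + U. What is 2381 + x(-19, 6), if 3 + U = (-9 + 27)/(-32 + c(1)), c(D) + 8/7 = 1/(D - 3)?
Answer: 371221/157 ≈ 2364.5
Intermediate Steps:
c(D) = -8/7 + 1/(-3 + D) (c(D) = -8/7 + 1/(D - 3) = -8/7 + 1/(-3 + D))
U = -555/157 (U = -3 + (-9 + 27)/(-32 + (31 - 8*1)/(7*(-3 + 1))) = -3 + 18/(-32 + (1/7)*(31 - 8)/(-2)) = -3 + 18/(-32 + (1/7)*(-1/2)*23) = -3 + 18/(-32 - 23/14) = -3 + 18/(-471/14) = -3 + 18*(-14/471) = -3 - 84/157 = -555/157 ≈ -3.5350)
x(z, h) = -555/157 + h + z (x(z, h) = (z + h) - 555/157 = (h + z) - 555/157 = -555/157 + h + z)
2381 + x(-19, 6) = 2381 + (-555/157 + 6 - 19) = 2381 - 2596/157 = 371221/157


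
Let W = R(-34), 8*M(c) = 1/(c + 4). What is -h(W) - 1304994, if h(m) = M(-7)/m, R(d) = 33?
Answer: -1033555247/792 ≈ -1.3050e+6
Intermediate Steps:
M(c) = 1/(8*(4 + c)) (M(c) = 1/(8*(c + 4)) = 1/(8*(4 + c)))
W = 33
h(m) = -1/(24*m) (h(m) = (1/(8*(4 - 7)))/m = ((⅛)/(-3))/m = ((⅛)*(-⅓))/m = -1/(24*m))
-h(W) - 1304994 = -(-1)/(24*33) - 1304994 = -1*(-1/792) - 1304994 = 1/792 - 1304994 = -1033555247/792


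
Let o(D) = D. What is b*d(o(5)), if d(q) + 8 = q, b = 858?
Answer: -2574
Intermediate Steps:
d(q) = -8 + q
b*d(o(5)) = 858*(-8 + 5) = 858*(-3) = -2574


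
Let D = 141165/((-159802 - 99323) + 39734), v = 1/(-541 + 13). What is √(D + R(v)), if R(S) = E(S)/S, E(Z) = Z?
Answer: √17162080366/219391 ≈ 0.59713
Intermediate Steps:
v = -1/528 (v = 1/(-528) = -1/528 ≈ -0.0018939)
R(S) = 1 (R(S) = S/S = 1)
D = -141165/219391 (D = 141165/(-259125 + 39734) = 141165/(-219391) = 141165*(-1/219391) = -141165/219391 ≈ -0.64344)
√(D + R(v)) = √(-141165/219391 + 1) = √(78226/219391) = √17162080366/219391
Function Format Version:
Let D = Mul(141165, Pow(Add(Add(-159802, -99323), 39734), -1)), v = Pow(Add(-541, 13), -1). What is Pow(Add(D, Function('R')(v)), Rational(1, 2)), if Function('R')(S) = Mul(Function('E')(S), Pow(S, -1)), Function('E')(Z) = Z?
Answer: Mul(Rational(1, 219391), Pow(17162080366, Rational(1, 2))) ≈ 0.59713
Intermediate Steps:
v = Rational(-1, 528) (v = Pow(-528, -1) = Rational(-1, 528) ≈ -0.0018939)
Function('R')(S) = 1 (Function('R')(S) = Mul(S, Pow(S, -1)) = 1)
D = Rational(-141165, 219391) (D = Mul(141165, Pow(Add(-259125, 39734), -1)) = Mul(141165, Pow(-219391, -1)) = Mul(141165, Rational(-1, 219391)) = Rational(-141165, 219391) ≈ -0.64344)
Pow(Add(D, Function('R')(v)), Rational(1, 2)) = Pow(Add(Rational(-141165, 219391), 1), Rational(1, 2)) = Pow(Rational(78226, 219391), Rational(1, 2)) = Mul(Rational(1, 219391), Pow(17162080366, Rational(1, 2)))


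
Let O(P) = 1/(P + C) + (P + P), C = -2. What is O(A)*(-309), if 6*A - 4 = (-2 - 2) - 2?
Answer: 2369/7 ≈ 338.43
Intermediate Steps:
A = -1/3 (A = 2/3 + ((-2 - 2) - 2)/6 = 2/3 + (-4 - 2)/6 = 2/3 + (1/6)*(-6) = 2/3 - 1 = -1/3 ≈ -0.33333)
O(P) = 1/(-2 + P) + 2*P (O(P) = 1/(P - 2) + (P + P) = 1/(-2 + P) + 2*P)
O(A)*(-309) = ((1 - 4*(-1/3) + 2*(-1/3)**2)/(-2 - 1/3))*(-309) = ((1 + 4/3 + 2*(1/9))/(-7/3))*(-309) = -3*(1 + 4/3 + 2/9)/7*(-309) = -3/7*23/9*(-309) = -23/21*(-309) = 2369/7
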